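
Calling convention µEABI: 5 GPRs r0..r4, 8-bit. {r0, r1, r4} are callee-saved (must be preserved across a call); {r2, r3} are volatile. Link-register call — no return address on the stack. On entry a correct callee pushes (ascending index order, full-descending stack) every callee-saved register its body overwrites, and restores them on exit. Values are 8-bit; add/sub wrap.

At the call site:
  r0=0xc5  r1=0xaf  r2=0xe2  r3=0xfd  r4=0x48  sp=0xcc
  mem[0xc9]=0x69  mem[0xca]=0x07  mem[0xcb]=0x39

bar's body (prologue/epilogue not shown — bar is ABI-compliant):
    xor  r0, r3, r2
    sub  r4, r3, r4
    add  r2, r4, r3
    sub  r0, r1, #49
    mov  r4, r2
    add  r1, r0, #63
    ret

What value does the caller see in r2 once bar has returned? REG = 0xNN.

prologue: push r0 → mem[0xcb]=0xc5, sp=0xcb
prologue: push r1 → mem[0xca]=0xaf, sp=0xca
prologue: push r4 → mem[0xc9]=0x48, sp=0xc9
body[0] xor  r0, r3, r2 → r0=0x1f
body[1] sub  r4, r3, r4 → r4=0xb5
body[2] add  r2, r4, r3 → r2=0xb2
body[3] sub  r0, r1, #49 → r0=0x7e
body[4] mov  r4, r2 → r4=0xb2
body[5] add  r1, r0, #63 → r1=0xbd
epilogue: pop r4=0x48, sp=0xca
epilogue: pop r1=0xaf, sp=0xcb
epilogue: pop r0=0xc5, sp=0xcc
r2 is caller-saved → body value

REG = 0xb2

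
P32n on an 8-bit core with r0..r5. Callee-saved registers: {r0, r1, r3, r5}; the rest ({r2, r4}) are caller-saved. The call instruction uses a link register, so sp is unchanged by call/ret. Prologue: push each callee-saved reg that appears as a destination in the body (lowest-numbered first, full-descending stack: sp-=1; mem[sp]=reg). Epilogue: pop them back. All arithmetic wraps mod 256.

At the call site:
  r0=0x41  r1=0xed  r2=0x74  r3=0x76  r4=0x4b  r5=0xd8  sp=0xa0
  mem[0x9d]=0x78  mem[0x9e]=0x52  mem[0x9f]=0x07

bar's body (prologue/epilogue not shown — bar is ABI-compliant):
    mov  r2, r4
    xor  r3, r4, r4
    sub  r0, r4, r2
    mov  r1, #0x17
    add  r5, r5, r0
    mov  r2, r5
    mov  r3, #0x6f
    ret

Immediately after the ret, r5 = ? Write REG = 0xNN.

prologue: push r0 → mem[0x9f]=0x41, sp=0x9f
prologue: push r1 → mem[0x9e]=0xed, sp=0x9e
prologue: push r3 → mem[0x9d]=0x76, sp=0x9d
prologue: push r5 → mem[0x9c]=0xd8, sp=0x9c
body[0] mov  r2, r4 → r2=0x4b
body[1] xor  r3, r4, r4 → r3=0x00
body[2] sub  r0, r4, r2 → r0=0x00
body[3] mov  r1, #0x17 → r1=0x17
body[4] add  r5, r5, r0 → r5=0xd8
body[5] mov  r2, r5 → r2=0xd8
body[6] mov  r3, #0x6f → r3=0x6f
epilogue: pop r5=0xd8, sp=0x9d
epilogue: pop r3=0x76, sp=0x9e
epilogue: pop r1=0xed, sp=0x9f
epilogue: pop r0=0x41, sp=0xa0
r5 is callee-saved → restored

REG = 0xd8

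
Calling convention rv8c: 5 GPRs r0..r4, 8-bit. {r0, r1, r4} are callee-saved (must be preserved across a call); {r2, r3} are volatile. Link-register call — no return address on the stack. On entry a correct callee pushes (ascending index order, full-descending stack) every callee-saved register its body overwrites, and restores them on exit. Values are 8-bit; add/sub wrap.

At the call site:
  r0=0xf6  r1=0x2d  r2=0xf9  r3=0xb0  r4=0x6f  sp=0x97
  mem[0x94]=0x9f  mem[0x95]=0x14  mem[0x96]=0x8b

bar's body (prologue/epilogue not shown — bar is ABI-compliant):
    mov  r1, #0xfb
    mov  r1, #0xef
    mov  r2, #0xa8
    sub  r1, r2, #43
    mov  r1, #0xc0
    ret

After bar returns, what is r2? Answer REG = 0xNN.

REG = 0xa8

prologue: push r1 → mem[0x96]=0x2d, sp=0x96
body[0] mov  r1, #0xfb → r1=0xfb
body[1] mov  r1, #0xef → r1=0xef
body[2] mov  r2, #0xa8 → r2=0xa8
body[3] sub  r1, r2, #43 → r1=0x7d
body[4] mov  r1, #0xc0 → r1=0xc0
epilogue: pop r1=0x2d, sp=0x97
r2 is caller-saved → body value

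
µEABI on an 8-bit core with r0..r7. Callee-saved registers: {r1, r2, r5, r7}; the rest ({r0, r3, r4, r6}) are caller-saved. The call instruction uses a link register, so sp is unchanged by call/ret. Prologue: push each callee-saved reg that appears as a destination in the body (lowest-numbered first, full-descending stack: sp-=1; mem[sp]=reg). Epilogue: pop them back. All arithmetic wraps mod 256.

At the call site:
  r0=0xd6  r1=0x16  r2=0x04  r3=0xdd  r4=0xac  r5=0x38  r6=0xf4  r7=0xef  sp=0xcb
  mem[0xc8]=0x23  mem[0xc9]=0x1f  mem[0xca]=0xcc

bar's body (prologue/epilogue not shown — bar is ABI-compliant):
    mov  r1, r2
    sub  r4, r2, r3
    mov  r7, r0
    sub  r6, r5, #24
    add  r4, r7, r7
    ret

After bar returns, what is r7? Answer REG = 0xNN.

prologue: push r1 -> mem[0xca]=0x16, sp=0xca
prologue: push r7 -> mem[0xc9]=0xef, sp=0xc9
body[0] mov  r1, r2 -> r1=0x04
body[1] sub  r4, r2, r3 -> r4=0x27
body[2] mov  r7, r0 -> r7=0xd6
body[3] sub  r6, r5, #24 -> r6=0x20
body[4] add  r4, r7, r7 -> r4=0xac
epilogue: pop r7=0xef, sp=0xca
epilogue: pop r1=0x16, sp=0xcb
r7 is callee-saved -> restored

REG = 0xef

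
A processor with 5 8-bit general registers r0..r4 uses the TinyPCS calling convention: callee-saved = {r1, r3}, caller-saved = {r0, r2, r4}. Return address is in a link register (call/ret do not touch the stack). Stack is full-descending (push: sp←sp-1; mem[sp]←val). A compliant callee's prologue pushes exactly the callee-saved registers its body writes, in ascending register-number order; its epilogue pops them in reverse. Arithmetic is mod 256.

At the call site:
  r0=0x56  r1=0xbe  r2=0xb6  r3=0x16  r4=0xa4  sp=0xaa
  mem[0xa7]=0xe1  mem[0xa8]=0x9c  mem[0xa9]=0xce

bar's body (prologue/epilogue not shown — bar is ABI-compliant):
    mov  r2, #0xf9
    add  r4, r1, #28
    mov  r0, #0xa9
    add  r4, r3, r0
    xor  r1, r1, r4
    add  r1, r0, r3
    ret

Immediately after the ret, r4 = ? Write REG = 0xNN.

REG = 0xbf

prologue: push r1 → mem[0xa9]=0xbe, sp=0xa9
body[0] mov  r2, #0xf9 → r2=0xf9
body[1] add  r4, r1, #28 → r4=0xda
body[2] mov  r0, #0xa9 → r0=0xa9
body[3] add  r4, r3, r0 → r4=0xbf
body[4] xor  r1, r1, r4 → r1=0x01
body[5] add  r1, r0, r3 → r1=0xbf
epilogue: pop r1=0xbe, sp=0xaa
r4 is caller-saved → body value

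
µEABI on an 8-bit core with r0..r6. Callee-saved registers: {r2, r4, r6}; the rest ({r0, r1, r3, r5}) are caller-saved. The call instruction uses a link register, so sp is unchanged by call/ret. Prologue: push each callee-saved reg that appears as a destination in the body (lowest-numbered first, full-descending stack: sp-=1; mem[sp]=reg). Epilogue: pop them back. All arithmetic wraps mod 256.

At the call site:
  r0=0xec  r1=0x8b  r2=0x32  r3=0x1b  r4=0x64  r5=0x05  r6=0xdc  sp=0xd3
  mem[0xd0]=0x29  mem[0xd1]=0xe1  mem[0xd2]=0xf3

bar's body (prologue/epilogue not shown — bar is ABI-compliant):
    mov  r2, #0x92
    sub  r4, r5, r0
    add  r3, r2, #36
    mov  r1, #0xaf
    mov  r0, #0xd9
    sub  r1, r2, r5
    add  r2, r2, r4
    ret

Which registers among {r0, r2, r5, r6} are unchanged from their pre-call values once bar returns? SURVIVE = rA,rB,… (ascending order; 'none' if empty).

SURVIVE = r2,r5,r6

prologue: push r2 → mem[0xd2]=0x32, sp=0xd2
prologue: push r4 → mem[0xd1]=0x64, sp=0xd1
body[0] mov  r2, #0x92 → r2=0x92
body[1] sub  r4, r5, r0 → r4=0x19
body[2] add  r3, r2, #36 → r3=0xb6
body[3] mov  r1, #0xaf → r1=0xaf
body[4] mov  r0, #0xd9 → r0=0xd9
body[5] sub  r1, r2, r5 → r1=0x8d
body[6] add  r2, r2, r4 → r2=0xab
epilogue: pop r4=0x64, sp=0xd2
epilogue: pop r2=0x32, sp=0xd3
r0: caller-saved, written=True
r2: callee-saved, written=True
r5: caller-saved, written=False
r6: callee-saved, written=False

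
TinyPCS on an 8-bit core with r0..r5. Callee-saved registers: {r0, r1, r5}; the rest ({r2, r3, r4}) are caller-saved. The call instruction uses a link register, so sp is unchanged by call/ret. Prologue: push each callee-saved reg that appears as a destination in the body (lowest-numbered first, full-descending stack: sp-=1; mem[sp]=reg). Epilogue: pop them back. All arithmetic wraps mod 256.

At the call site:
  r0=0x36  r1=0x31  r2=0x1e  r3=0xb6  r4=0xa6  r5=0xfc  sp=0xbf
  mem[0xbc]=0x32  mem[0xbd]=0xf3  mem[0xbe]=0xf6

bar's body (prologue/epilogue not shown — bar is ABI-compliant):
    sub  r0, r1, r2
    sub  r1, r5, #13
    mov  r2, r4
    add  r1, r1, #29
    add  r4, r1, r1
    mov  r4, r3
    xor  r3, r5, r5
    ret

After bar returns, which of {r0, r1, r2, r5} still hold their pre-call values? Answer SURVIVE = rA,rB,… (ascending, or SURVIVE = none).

SURVIVE = r0,r1,r5

prologue: push r0 → mem[0xbe]=0x36, sp=0xbe
prologue: push r1 → mem[0xbd]=0x31, sp=0xbd
body[0] sub  r0, r1, r2 → r0=0x13
body[1] sub  r1, r5, #13 → r1=0xef
body[2] mov  r2, r4 → r2=0xa6
body[3] add  r1, r1, #29 → r1=0x0c
body[4] add  r4, r1, r1 → r4=0x18
body[5] mov  r4, r3 → r4=0xb6
body[6] xor  r3, r5, r5 → r3=0x00
epilogue: pop r1=0x31, sp=0xbe
epilogue: pop r0=0x36, sp=0xbf
r0: callee-saved, written=True
r1: callee-saved, written=True
r2: caller-saved, written=True
r5: callee-saved, written=False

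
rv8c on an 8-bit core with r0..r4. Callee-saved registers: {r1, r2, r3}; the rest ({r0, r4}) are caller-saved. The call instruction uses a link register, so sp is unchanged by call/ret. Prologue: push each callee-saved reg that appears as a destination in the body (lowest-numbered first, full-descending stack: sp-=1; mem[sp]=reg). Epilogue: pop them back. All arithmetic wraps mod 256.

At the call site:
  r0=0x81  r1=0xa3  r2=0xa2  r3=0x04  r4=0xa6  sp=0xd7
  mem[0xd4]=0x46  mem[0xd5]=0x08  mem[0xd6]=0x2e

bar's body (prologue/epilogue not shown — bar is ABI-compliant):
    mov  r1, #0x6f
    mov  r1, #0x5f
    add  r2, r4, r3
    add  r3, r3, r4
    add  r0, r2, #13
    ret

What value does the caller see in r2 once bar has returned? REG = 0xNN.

REG = 0xa2

prologue: push r1 → mem[0xd6]=0xa3, sp=0xd6
prologue: push r2 → mem[0xd5]=0xa2, sp=0xd5
prologue: push r3 → mem[0xd4]=0x04, sp=0xd4
body[0] mov  r1, #0x6f → r1=0x6f
body[1] mov  r1, #0x5f → r1=0x5f
body[2] add  r2, r4, r3 → r2=0xaa
body[3] add  r3, r3, r4 → r3=0xaa
body[4] add  r0, r2, #13 → r0=0xb7
epilogue: pop r3=0x04, sp=0xd5
epilogue: pop r2=0xa2, sp=0xd6
epilogue: pop r1=0xa3, sp=0xd7
r2 is callee-saved → restored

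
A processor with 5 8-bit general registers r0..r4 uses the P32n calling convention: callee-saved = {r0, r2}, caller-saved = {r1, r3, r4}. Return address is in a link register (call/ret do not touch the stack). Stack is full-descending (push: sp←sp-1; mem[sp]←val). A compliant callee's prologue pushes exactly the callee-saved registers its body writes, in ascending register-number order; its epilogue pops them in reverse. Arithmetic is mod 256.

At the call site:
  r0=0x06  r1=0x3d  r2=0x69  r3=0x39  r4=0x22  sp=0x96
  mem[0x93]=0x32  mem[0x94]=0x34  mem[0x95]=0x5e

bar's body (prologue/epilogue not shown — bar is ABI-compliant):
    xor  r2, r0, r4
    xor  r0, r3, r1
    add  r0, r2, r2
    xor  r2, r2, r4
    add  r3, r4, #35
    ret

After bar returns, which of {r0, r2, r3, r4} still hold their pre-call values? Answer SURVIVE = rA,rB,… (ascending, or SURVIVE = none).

SURVIVE = r0,r2,r4

prologue: push r0 → mem[0x95]=0x06, sp=0x95
prologue: push r2 → mem[0x94]=0x69, sp=0x94
body[0] xor  r2, r0, r4 → r2=0x24
body[1] xor  r0, r3, r1 → r0=0x04
body[2] add  r0, r2, r2 → r0=0x48
body[3] xor  r2, r2, r4 → r2=0x06
body[4] add  r3, r4, #35 → r3=0x45
epilogue: pop r2=0x69, sp=0x95
epilogue: pop r0=0x06, sp=0x96
r0: callee-saved, written=True
r2: callee-saved, written=True
r3: caller-saved, written=True
r4: caller-saved, written=False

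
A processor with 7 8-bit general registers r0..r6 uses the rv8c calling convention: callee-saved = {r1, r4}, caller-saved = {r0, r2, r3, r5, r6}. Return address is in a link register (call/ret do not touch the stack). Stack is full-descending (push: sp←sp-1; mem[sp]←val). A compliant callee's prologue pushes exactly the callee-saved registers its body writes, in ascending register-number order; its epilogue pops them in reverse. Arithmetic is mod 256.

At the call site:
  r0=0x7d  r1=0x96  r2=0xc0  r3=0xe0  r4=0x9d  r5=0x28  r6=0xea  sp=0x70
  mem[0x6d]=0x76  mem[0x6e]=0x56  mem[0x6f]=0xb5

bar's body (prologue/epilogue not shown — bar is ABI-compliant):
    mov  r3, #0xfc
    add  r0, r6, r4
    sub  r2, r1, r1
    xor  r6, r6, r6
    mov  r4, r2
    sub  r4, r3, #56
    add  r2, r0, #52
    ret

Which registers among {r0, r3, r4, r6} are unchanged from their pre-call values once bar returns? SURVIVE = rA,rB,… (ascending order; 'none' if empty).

prologue: push r4 → mem[0x6f]=0x9d, sp=0x6f
body[0] mov  r3, #0xfc → r3=0xfc
body[1] add  r0, r6, r4 → r0=0x87
body[2] sub  r2, r1, r1 → r2=0x00
body[3] xor  r6, r6, r6 → r6=0x00
body[4] mov  r4, r2 → r4=0x00
body[5] sub  r4, r3, #56 → r4=0xc4
body[6] add  r2, r0, #52 → r2=0xbb
epilogue: pop r4=0x9d, sp=0x70
r0: caller-saved, written=True
r3: caller-saved, written=True
r4: callee-saved, written=True
r6: caller-saved, written=True

SURVIVE = r4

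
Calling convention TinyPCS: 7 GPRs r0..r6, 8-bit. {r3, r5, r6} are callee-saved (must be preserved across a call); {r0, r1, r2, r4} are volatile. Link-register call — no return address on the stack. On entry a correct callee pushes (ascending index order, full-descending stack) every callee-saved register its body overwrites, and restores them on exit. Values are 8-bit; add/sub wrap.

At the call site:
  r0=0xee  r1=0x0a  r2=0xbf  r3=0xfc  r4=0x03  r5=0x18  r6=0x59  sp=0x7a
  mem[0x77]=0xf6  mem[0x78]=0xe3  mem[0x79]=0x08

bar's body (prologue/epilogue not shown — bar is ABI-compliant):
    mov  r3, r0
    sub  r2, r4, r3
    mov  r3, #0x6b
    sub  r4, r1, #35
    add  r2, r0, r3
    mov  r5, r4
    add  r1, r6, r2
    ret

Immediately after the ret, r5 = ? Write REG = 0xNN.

prologue: push r3 -> mem[0x79]=0xfc, sp=0x79
prologue: push r5 -> mem[0x78]=0x18, sp=0x78
body[0] mov  r3, r0 -> r3=0xee
body[1] sub  r2, r4, r3 -> r2=0x15
body[2] mov  r3, #0x6b -> r3=0x6b
body[3] sub  r4, r1, #35 -> r4=0xe7
body[4] add  r2, r0, r3 -> r2=0x59
body[5] mov  r5, r4 -> r5=0xe7
body[6] add  r1, r6, r2 -> r1=0xb2
epilogue: pop r5=0x18, sp=0x79
epilogue: pop r3=0xfc, sp=0x7a
r5 is callee-saved -> restored

REG = 0x18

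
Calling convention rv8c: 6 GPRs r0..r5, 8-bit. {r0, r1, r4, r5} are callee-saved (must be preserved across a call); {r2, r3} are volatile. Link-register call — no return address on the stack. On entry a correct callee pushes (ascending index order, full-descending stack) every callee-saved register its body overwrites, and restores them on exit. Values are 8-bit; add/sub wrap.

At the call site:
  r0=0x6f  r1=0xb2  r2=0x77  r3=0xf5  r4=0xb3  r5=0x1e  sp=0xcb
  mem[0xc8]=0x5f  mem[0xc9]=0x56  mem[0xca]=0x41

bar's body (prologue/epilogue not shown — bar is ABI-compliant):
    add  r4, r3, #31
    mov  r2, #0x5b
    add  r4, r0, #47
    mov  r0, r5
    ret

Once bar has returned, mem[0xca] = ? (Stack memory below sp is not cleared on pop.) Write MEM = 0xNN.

MEM = 0x6f

prologue: push r0 → mem[0xca]=0x6f, sp=0xca
prologue: push r4 → mem[0xc9]=0xb3, sp=0xc9
body[0] add  r4, r3, #31 → r4=0x14
body[1] mov  r2, #0x5b → r2=0x5b
body[2] add  r4, r0, #47 → r4=0x9e
body[3] mov  r0, r5 → r0=0x1e
epilogue: pop r4=0xb3, sp=0xca
epilogue: pop r0=0x6f, sp=0xcb
prologue pushed ['r0', 'r4'] at ['0xca', '0xc9']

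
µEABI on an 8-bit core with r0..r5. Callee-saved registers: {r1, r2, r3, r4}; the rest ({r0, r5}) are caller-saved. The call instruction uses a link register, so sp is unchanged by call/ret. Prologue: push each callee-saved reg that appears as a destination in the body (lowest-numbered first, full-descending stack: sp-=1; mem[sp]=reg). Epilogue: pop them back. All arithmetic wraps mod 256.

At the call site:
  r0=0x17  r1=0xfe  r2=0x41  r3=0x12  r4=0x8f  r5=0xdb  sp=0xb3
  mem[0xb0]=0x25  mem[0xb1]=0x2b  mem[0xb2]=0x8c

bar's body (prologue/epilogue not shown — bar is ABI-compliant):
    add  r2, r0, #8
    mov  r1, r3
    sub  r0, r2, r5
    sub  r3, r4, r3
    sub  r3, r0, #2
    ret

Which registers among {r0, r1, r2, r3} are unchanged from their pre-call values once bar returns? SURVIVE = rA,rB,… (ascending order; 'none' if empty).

SURVIVE = r1,r2,r3

prologue: push r1 -> mem[0xb2]=0xfe, sp=0xb2
prologue: push r2 -> mem[0xb1]=0x41, sp=0xb1
prologue: push r3 -> mem[0xb0]=0x12, sp=0xb0
body[0] add  r2, r0, #8 -> r2=0x1f
body[1] mov  r1, r3 -> r1=0x12
body[2] sub  r0, r2, r5 -> r0=0x44
body[3] sub  r3, r4, r3 -> r3=0x7d
body[4] sub  r3, r0, #2 -> r3=0x42
epilogue: pop r3=0x12, sp=0xb1
epilogue: pop r2=0x41, sp=0xb2
epilogue: pop r1=0xfe, sp=0xb3
r0: caller-saved, written=True
r1: callee-saved, written=True
r2: callee-saved, written=True
r3: callee-saved, written=True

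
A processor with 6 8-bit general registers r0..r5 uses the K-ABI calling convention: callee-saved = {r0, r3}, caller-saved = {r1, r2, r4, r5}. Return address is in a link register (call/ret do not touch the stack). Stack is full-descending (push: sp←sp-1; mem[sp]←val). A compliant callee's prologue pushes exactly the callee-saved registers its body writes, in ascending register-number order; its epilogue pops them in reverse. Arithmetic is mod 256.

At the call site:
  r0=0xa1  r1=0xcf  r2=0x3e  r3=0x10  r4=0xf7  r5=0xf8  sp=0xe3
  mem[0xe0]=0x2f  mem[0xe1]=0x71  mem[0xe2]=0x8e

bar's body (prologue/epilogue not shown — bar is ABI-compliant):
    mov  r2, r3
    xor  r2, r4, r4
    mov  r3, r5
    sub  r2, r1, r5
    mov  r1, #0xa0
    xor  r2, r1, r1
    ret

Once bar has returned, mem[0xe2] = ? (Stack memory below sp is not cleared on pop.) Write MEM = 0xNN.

MEM = 0x10

prologue: push r3 -> mem[0xe2]=0x10, sp=0xe2
body[0] mov  r2, r3 -> r2=0x10
body[1] xor  r2, r4, r4 -> r2=0x00
body[2] mov  r3, r5 -> r3=0xf8
body[3] sub  r2, r1, r5 -> r2=0xd7
body[4] mov  r1, #0xa0 -> r1=0xa0
body[5] xor  r2, r1, r1 -> r2=0x00
epilogue: pop r3=0x10, sp=0xe3
prologue pushed ['r3'] at ['0xe2']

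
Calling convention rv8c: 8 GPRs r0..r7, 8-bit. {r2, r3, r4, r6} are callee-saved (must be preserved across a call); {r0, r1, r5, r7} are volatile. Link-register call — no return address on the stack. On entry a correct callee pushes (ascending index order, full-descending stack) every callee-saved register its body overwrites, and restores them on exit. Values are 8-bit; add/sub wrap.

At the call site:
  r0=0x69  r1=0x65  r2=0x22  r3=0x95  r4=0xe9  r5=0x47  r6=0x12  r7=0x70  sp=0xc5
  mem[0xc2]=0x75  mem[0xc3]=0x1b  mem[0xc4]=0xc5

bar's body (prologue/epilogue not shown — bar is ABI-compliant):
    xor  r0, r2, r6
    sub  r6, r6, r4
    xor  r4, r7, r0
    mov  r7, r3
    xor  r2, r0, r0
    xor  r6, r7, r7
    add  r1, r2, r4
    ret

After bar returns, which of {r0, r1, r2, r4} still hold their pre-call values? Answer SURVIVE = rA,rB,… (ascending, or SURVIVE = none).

SURVIVE = r2,r4

prologue: push r2 → mem[0xc4]=0x22, sp=0xc4
prologue: push r4 → mem[0xc3]=0xe9, sp=0xc3
prologue: push r6 → mem[0xc2]=0x12, sp=0xc2
body[0] xor  r0, r2, r6 → r0=0x30
body[1] sub  r6, r6, r4 → r6=0x29
body[2] xor  r4, r7, r0 → r4=0x40
body[3] mov  r7, r3 → r7=0x95
body[4] xor  r2, r0, r0 → r2=0x00
body[5] xor  r6, r7, r7 → r6=0x00
body[6] add  r1, r2, r4 → r1=0x40
epilogue: pop r6=0x12, sp=0xc3
epilogue: pop r4=0xe9, sp=0xc4
epilogue: pop r2=0x22, sp=0xc5
r0: caller-saved, written=True
r1: caller-saved, written=True
r2: callee-saved, written=True
r4: callee-saved, written=True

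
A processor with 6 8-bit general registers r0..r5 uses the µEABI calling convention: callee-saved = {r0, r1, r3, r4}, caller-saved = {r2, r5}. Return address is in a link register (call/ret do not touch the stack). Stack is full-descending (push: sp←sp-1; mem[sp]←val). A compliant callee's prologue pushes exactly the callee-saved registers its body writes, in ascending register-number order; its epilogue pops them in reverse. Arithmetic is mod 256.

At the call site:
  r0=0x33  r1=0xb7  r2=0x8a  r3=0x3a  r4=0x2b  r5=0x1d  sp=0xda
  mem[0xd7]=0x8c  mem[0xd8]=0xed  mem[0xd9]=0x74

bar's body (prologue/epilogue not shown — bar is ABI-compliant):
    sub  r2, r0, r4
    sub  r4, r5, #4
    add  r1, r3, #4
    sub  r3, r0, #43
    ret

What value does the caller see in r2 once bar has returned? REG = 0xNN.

REG = 0x08

prologue: push r1 → mem[0xd9]=0xb7, sp=0xd9
prologue: push r3 → mem[0xd8]=0x3a, sp=0xd8
prologue: push r4 → mem[0xd7]=0x2b, sp=0xd7
body[0] sub  r2, r0, r4 → r2=0x08
body[1] sub  r4, r5, #4 → r4=0x19
body[2] add  r1, r3, #4 → r1=0x3e
body[3] sub  r3, r0, #43 → r3=0x08
epilogue: pop r4=0x2b, sp=0xd8
epilogue: pop r3=0x3a, sp=0xd9
epilogue: pop r1=0xb7, sp=0xda
r2 is caller-saved → body value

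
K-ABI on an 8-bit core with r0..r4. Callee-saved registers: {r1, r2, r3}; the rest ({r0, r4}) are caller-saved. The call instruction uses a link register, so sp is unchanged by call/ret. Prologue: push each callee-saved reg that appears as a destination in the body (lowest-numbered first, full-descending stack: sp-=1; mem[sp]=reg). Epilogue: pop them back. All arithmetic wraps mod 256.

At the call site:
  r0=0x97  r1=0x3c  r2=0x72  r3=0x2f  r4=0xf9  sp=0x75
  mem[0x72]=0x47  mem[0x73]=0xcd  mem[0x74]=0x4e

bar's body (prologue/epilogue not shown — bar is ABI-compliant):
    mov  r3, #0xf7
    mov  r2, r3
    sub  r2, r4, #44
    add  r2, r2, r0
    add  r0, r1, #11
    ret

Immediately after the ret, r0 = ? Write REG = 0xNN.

prologue: push r2 → mem[0x74]=0x72, sp=0x74
prologue: push r3 → mem[0x73]=0x2f, sp=0x73
body[0] mov  r3, #0xf7 → r3=0xf7
body[1] mov  r2, r3 → r2=0xf7
body[2] sub  r2, r4, #44 → r2=0xcd
body[3] add  r2, r2, r0 → r2=0x64
body[4] add  r0, r1, #11 → r0=0x47
epilogue: pop r3=0x2f, sp=0x74
epilogue: pop r2=0x72, sp=0x75
r0 is caller-saved → body value

REG = 0x47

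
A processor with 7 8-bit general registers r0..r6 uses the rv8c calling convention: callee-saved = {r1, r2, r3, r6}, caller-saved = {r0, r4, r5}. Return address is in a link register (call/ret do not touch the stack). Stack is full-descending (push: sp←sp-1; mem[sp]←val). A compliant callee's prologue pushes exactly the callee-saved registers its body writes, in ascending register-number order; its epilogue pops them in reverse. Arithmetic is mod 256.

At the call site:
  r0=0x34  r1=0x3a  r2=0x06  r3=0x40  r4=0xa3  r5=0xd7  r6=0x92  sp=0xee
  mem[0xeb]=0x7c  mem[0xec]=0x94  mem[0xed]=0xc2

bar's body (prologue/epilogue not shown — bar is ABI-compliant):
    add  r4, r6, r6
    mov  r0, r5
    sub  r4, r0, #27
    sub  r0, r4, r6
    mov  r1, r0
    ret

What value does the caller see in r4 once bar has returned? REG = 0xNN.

REG = 0xbc

prologue: push r1 -> mem[0xed]=0x3a, sp=0xed
body[0] add  r4, r6, r6 -> r4=0x24
body[1] mov  r0, r5 -> r0=0xd7
body[2] sub  r4, r0, #27 -> r4=0xbc
body[3] sub  r0, r4, r6 -> r0=0x2a
body[4] mov  r1, r0 -> r1=0x2a
epilogue: pop r1=0x3a, sp=0xee
r4 is caller-saved -> body value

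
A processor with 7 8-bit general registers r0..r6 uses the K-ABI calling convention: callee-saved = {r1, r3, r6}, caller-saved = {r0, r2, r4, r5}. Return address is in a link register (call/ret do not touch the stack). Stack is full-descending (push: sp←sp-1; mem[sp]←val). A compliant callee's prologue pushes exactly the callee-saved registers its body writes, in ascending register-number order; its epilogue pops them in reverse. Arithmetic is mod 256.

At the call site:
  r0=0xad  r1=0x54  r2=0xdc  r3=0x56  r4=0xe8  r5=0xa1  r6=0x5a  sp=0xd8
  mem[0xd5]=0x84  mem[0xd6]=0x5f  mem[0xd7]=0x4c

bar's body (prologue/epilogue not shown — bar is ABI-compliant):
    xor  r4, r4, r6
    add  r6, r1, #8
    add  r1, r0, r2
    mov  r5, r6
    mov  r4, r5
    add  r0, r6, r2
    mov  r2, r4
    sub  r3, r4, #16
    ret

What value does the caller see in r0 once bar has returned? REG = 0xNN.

prologue: push r1 → mem[0xd7]=0x54, sp=0xd7
prologue: push r3 → mem[0xd6]=0x56, sp=0xd6
prologue: push r6 → mem[0xd5]=0x5a, sp=0xd5
body[0] xor  r4, r4, r6 → r4=0xb2
body[1] add  r6, r1, #8 → r6=0x5c
body[2] add  r1, r0, r2 → r1=0x89
body[3] mov  r5, r6 → r5=0x5c
body[4] mov  r4, r5 → r4=0x5c
body[5] add  r0, r6, r2 → r0=0x38
body[6] mov  r2, r4 → r2=0x5c
body[7] sub  r3, r4, #16 → r3=0x4c
epilogue: pop r6=0x5a, sp=0xd6
epilogue: pop r3=0x56, sp=0xd7
epilogue: pop r1=0x54, sp=0xd8
r0 is caller-saved → body value

REG = 0x38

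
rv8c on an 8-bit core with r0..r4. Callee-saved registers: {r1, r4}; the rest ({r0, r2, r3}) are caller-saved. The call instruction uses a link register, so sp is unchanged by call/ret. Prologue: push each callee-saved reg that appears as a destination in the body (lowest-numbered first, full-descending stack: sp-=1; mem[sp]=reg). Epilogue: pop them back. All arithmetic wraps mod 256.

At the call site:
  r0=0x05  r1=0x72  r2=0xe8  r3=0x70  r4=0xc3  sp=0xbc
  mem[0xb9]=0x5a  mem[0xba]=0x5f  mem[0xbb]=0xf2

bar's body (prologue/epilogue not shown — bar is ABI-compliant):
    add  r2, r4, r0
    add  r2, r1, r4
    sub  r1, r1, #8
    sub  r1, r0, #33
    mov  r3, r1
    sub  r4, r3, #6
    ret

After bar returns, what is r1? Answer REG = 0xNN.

prologue: push r1 -> mem[0xbb]=0x72, sp=0xbb
prologue: push r4 -> mem[0xba]=0xc3, sp=0xba
body[0] add  r2, r4, r0 -> r2=0xc8
body[1] add  r2, r1, r4 -> r2=0x35
body[2] sub  r1, r1, #8 -> r1=0x6a
body[3] sub  r1, r0, #33 -> r1=0xe4
body[4] mov  r3, r1 -> r3=0xe4
body[5] sub  r4, r3, #6 -> r4=0xde
epilogue: pop r4=0xc3, sp=0xbb
epilogue: pop r1=0x72, sp=0xbc
r1 is callee-saved -> restored

REG = 0x72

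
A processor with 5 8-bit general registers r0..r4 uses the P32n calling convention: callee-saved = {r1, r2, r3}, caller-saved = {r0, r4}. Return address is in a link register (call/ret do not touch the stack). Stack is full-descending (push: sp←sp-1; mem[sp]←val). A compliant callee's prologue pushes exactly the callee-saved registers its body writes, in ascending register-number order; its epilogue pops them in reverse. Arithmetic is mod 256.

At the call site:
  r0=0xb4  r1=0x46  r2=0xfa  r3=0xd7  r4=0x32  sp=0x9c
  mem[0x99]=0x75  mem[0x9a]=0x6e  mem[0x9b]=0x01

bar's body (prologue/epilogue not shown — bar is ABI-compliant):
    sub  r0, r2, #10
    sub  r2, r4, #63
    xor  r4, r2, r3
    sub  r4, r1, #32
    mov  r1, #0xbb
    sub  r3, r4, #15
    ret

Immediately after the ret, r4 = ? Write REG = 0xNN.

REG = 0x26

prologue: push r1 → mem[0x9b]=0x46, sp=0x9b
prologue: push r2 → mem[0x9a]=0xfa, sp=0x9a
prologue: push r3 → mem[0x99]=0xd7, sp=0x99
body[0] sub  r0, r2, #10 → r0=0xf0
body[1] sub  r2, r4, #63 → r2=0xf3
body[2] xor  r4, r2, r3 → r4=0x24
body[3] sub  r4, r1, #32 → r4=0x26
body[4] mov  r1, #0xbb → r1=0xbb
body[5] sub  r3, r4, #15 → r3=0x17
epilogue: pop r3=0xd7, sp=0x9a
epilogue: pop r2=0xfa, sp=0x9b
epilogue: pop r1=0x46, sp=0x9c
r4 is caller-saved → body value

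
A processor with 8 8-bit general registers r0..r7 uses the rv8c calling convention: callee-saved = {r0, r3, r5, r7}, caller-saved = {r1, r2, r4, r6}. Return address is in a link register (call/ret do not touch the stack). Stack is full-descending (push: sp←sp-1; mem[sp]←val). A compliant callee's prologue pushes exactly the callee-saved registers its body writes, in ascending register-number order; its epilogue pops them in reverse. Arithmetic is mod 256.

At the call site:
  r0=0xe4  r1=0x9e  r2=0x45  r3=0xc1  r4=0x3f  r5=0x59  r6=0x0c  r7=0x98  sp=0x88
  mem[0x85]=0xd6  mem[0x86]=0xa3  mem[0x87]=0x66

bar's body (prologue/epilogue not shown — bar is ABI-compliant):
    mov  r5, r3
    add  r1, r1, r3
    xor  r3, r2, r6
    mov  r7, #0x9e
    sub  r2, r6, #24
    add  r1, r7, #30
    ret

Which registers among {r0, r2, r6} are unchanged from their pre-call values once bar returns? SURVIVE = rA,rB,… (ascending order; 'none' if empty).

SURVIVE = r0,r6

prologue: push r3 -> mem[0x87]=0xc1, sp=0x87
prologue: push r5 -> mem[0x86]=0x59, sp=0x86
prologue: push r7 -> mem[0x85]=0x98, sp=0x85
body[0] mov  r5, r3 -> r5=0xc1
body[1] add  r1, r1, r3 -> r1=0x5f
body[2] xor  r3, r2, r6 -> r3=0x49
body[3] mov  r7, #0x9e -> r7=0x9e
body[4] sub  r2, r6, #24 -> r2=0xf4
body[5] add  r1, r7, #30 -> r1=0xbc
epilogue: pop r7=0x98, sp=0x86
epilogue: pop r5=0x59, sp=0x87
epilogue: pop r3=0xc1, sp=0x88
r0: callee-saved, written=False
r2: caller-saved, written=True
r6: caller-saved, written=False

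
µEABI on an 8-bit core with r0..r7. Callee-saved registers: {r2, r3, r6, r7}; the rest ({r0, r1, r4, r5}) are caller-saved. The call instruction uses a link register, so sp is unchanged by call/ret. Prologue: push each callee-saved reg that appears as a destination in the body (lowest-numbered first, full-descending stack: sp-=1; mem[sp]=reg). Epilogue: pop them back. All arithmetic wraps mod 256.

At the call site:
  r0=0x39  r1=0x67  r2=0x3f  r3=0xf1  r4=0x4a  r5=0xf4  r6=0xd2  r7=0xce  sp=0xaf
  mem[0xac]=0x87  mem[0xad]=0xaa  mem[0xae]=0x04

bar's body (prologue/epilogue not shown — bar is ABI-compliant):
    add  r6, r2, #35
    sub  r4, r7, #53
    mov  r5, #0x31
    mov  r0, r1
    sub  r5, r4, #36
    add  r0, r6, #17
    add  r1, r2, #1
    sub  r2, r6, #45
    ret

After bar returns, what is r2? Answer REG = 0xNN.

prologue: push r2 -> mem[0xae]=0x3f, sp=0xae
prologue: push r6 -> mem[0xad]=0xd2, sp=0xad
body[0] add  r6, r2, #35 -> r6=0x62
body[1] sub  r4, r7, #53 -> r4=0x99
body[2] mov  r5, #0x31 -> r5=0x31
body[3] mov  r0, r1 -> r0=0x67
body[4] sub  r5, r4, #36 -> r5=0x75
body[5] add  r0, r6, #17 -> r0=0x73
body[6] add  r1, r2, #1 -> r1=0x40
body[7] sub  r2, r6, #45 -> r2=0x35
epilogue: pop r6=0xd2, sp=0xae
epilogue: pop r2=0x3f, sp=0xaf
r2 is callee-saved -> restored

REG = 0x3f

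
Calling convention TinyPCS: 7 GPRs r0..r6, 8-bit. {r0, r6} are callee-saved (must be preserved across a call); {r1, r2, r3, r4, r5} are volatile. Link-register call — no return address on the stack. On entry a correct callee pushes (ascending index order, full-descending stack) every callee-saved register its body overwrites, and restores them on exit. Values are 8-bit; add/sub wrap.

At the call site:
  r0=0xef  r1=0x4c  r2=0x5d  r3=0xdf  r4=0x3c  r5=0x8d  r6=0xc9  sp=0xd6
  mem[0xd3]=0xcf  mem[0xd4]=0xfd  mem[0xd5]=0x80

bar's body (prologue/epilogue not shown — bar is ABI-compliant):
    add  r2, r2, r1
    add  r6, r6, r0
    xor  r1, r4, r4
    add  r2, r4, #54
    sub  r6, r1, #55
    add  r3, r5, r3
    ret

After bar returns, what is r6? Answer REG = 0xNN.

REG = 0xc9

prologue: push r6 -> mem[0xd5]=0xc9, sp=0xd5
body[0] add  r2, r2, r1 -> r2=0xa9
body[1] add  r6, r6, r0 -> r6=0xb8
body[2] xor  r1, r4, r4 -> r1=0x00
body[3] add  r2, r4, #54 -> r2=0x72
body[4] sub  r6, r1, #55 -> r6=0xc9
body[5] add  r3, r5, r3 -> r3=0x6c
epilogue: pop r6=0xc9, sp=0xd6
r6 is callee-saved -> restored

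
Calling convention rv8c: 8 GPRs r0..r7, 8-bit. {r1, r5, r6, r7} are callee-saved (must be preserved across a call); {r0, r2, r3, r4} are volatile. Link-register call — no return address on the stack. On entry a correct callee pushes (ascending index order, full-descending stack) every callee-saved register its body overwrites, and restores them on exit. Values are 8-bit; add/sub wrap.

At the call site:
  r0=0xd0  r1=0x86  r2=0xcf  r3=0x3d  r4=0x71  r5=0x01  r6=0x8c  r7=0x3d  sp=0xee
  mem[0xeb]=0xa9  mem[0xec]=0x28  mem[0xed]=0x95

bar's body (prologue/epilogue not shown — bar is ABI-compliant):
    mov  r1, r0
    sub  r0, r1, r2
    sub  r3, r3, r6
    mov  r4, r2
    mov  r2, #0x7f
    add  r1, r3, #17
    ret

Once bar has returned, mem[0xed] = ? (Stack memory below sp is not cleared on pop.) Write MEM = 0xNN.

prologue: push r1 → mem[0xed]=0x86, sp=0xed
body[0] mov  r1, r0 → r1=0xd0
body[1] sub  r0, r1, r2 → r0=0x01
body[2] sub  r3, r3, r6 → r3=0xb1
body[3] mov  r4, r2 → r4=0xcf
body[4] mov  r2, #0x7f → r2=0x7f
body[5] add  r1, r3, #17 → r1=0xc2
epilogue: pop r1=0x86, sp=0xee
prologue pushed ['r1'] at ['0xed']

MEM = 0x86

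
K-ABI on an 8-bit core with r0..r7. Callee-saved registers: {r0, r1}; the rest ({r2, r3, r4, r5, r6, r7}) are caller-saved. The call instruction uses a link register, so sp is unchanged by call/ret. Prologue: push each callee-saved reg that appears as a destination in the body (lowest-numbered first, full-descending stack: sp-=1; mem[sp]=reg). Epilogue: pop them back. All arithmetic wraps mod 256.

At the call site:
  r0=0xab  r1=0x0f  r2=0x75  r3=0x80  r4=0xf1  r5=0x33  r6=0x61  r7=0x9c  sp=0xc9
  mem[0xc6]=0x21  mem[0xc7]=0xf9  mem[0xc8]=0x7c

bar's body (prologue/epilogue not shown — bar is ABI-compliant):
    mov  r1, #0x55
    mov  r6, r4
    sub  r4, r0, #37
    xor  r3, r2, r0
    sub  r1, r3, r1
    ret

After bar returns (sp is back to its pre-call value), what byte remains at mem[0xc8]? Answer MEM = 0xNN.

MEM = 0x0f

prologue: push r1 → mem[0xc8]=0x0f, sp=0xc8
body[0] mov  r1, #0x55 → r1=0x55
body[1] mov  r6, r4 → r6=0xf1
body[2] sub  r4, r0, #37 → r4=0x86
body[3] xor  r3, r2, r0 → r3=0xde
body[4] sub  r1, r3, r1 → r1=0x89
epilogue: pop r1=0x0f, sp=0xc9
prologue pushed ['r1'] at ['0xc8']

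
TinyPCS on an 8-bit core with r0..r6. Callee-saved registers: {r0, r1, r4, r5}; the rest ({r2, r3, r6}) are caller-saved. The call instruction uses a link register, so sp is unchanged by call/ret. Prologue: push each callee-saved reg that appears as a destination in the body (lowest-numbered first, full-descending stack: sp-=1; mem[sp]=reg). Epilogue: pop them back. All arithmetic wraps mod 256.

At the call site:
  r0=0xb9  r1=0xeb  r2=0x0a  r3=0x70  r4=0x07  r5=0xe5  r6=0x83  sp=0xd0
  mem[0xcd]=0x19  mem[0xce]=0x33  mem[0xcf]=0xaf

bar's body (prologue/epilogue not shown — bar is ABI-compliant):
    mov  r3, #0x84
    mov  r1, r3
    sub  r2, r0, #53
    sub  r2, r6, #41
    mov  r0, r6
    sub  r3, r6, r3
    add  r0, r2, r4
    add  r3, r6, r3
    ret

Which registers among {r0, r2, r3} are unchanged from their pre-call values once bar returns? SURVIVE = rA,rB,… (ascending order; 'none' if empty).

prologue: push r0 → mem[0xcf]=0xb9, sp=0xcf
prologue: push r1 → mem[0xce]=0xeb, sp=0xce
body[0] mov  r3, #0x84 → r3=0x84
body[1] mov  r1, r3 → r1=0x84
body[2] sub  r2, r0, #53 → r2=0x84
body[3] sub  r2, r6, #41 → r2=0x5a
body[4] mov  r0, r6 → r0=0x83
body[5] sub  r3, r6, r3 → r3=0xff
body[6] add  r0, r2, r4 → r0=0x61
body[7] add  r3, r6, r3 → r3=0x82
epilogue: pop r1=0xeb, sp=0xcf
epilogue: pop r0=0xb9, sp=0xd0
r0: callee-saved, written=True
r2: caller-saved, written=True
r3: caller-saved, written=True

SURVIVE = r0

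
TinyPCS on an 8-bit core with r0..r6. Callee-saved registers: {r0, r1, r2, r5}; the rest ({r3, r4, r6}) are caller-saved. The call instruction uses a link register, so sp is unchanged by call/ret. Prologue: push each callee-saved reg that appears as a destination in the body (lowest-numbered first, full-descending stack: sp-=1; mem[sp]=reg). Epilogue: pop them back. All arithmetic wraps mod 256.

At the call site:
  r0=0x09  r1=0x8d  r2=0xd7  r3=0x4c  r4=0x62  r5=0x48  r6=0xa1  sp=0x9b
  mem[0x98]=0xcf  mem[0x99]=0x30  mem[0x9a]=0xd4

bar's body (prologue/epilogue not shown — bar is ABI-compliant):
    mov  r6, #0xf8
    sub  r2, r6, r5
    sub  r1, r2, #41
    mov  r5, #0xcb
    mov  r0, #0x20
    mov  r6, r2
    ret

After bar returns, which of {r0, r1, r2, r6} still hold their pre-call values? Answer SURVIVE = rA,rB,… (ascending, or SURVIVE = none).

SURVIVE = r0,r1,r2

prologue: push r0 -> mem[0x9a]=0x09, sp=0x9a
prologue: push r1 -> mem[0x99]=0x8d, sp=0x99
prologue: push r2 -> mem[0x98]=0xd7, sp=0x98
prologue: push r5 -> mem[0x97]=0x48, sp=0x97
body[0] mov  r6, #0xf8 -> r6=0xf8
body[1] sub  r2, r6, r5 -> r2=0xb0
body[2] sub  r1, r2, #41 -> r1=0x87
body[3] mov  r5, #0xcb -> r5=0xcb
body[4] mov  r0, #0x20 -> r0=0x20
body[5] mov  r6, r2 -> r6=0xb0
epilogue: pop r5=0x48, sp=0x98
epilogue: pop r2=0xd7, sp=0x99
epilogue: pop r1=0x8d, sp=0x9a
epilogue: pop r0=0x09, sp=0x9b
r0: callee-saved, written=True
r1: callee-saved, written=True
r2: callee-saved, written=True
r6: caller-saved, written=True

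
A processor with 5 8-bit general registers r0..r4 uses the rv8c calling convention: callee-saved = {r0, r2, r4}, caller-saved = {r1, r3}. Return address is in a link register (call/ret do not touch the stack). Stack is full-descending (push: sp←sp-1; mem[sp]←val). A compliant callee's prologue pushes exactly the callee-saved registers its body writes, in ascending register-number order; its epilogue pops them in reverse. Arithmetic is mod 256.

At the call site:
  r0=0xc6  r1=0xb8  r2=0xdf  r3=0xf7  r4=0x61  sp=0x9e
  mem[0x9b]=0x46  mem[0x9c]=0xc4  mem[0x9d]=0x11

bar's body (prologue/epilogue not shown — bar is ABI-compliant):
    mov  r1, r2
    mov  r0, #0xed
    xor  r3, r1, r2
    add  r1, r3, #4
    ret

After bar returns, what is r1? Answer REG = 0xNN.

REG = 0x04

prologue: push r0 → mem[0x9d]=0xc6, sp=0x9d
body[0] mov  r1, r2 → r1=0xdf
body[1] mov  r0, #0xed → r0=0xed
body[2] xor  r3, r1, r2 → r3=0x00
body[3] add  r1, r3, #4 → r1=0x04
epilogue: pop r0=0xc6, sp=0x9e
r1 is caller-saved → body value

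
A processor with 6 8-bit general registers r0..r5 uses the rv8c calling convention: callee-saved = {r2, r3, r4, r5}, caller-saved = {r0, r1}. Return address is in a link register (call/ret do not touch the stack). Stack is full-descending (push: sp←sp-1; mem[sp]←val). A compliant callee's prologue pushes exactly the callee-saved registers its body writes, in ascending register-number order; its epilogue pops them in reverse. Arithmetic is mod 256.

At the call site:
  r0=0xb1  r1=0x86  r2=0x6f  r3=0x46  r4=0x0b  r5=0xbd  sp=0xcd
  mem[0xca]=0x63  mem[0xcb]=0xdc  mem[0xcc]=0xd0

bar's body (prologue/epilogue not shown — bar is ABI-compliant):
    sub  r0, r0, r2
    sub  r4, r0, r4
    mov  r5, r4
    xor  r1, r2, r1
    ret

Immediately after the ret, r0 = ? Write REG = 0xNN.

REG = 0x42

prologue: push r4 → mem[0xcc]=0x0b, sp=0xcc
prologue: push r5 → mem[0xcb]=0xbd, sp=0xcb
body[0] sub  r0, r0, r2 → r0=0x42
body[1] sub  r4, r0, r4 → r4=0x37
body[2] mov  r5, r4 → r5=0x37
body[3] xor  r1, r2, r1 → r1=0xe9
epilogue: pop r5=0xbd, sp=0xcc
epilogue: pop r4=0x0b, sp=0xcd
r0 is caller-saved → body value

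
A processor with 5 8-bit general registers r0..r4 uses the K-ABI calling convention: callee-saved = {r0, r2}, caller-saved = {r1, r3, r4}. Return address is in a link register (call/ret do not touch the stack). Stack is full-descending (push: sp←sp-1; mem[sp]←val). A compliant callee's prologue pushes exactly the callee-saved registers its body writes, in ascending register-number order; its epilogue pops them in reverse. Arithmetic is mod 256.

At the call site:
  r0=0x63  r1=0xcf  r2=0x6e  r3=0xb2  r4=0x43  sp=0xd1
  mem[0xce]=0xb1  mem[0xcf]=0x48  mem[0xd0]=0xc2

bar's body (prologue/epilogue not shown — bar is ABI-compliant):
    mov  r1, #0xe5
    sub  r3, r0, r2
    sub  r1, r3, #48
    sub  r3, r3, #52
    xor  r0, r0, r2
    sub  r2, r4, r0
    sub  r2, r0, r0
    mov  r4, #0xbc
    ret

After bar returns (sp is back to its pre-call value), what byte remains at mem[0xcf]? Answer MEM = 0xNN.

prologue: push r0 -> mem[0xd0]=0x63, sp=0xd0
prologue: push r2 -> mem[0xcf]=0x6e, sp=0xcf
body[0] mov  r1, #0xe5 -> r1=0xe5
body[1] sub  r3, r0, r2 -> r3=0xf5
body[2] sub  r1, r3, #48 -> r1=0xc5
body[3] sub  r3, r3, #52 -> r3=0xc1
body[4] xor  r0, r0, r2 -> r0=0x0d
body[5] sub  r2, r4, r0 -> r2=0x36
body[6] sub  r2, r0, r0 -> r2=0x00
body[7] mov  r4, #0xbc -> r4=0xbc
epilogue: pop r2=0x6e, sp=0xd0
epilogue: pop r0=0x63, sp=0xd1
prologue pushed ['r0', 'r2'] at ['0xd0', '0xcf']

MEM = 0x6e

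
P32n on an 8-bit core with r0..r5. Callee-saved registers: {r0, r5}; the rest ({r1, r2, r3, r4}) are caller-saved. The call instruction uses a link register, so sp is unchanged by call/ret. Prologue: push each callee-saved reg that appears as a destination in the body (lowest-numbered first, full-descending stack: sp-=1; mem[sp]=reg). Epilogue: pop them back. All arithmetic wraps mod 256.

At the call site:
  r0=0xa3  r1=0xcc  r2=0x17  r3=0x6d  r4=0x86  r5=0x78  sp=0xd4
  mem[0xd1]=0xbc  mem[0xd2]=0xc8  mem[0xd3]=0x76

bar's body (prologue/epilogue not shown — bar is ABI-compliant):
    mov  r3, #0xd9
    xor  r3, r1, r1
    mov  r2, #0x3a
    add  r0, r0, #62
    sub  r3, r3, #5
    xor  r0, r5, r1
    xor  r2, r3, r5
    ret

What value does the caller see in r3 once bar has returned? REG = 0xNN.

REG = 0xfb

prologue: push r0 -> mem[0xd3]=0xa3, sp=0xd3
body[0] mov  r3, #0xd9 -> r3=0xd9
body[1] xor  r3, r1, r1 -> r3=0x00
body[2] mov  r2, #0x3a -> r2=0x3a
body[3] add  r0, r0, #62 -> r0=0xe1
body[4] sub  r3, r3, #5 -> r3=0xfb
body[5] xor  r0, r5, r1 -> r0=0xb4
body[6] xor  r2, r3, r5 -> r2=0x83
epilogue: pop r0=0xa3, sp=0xd4
r3 is caller-saved -> body value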